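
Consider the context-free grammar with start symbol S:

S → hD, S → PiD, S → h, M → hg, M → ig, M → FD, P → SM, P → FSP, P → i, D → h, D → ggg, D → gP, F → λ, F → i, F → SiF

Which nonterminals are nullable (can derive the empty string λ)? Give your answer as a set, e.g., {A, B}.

Directly nullable (have an ε-rule): {F}.
Not nullable: D, M, P, S — each has a terminal in every rule's right-hand side or depends on a non-nullable symbol.

{F}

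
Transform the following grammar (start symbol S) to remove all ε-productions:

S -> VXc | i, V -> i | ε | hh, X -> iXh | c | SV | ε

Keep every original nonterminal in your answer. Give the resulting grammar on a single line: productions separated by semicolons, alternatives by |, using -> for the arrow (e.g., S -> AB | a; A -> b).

Nullable set: {V, X}.
S -> VXc: V, X nullable, giving VXc | Vc | Xc | c.
Drop V -> ε.
Drop X -> ε.
X -> SV: V nullable, giving S | SV.
X -> iXh: X nullable, giving iXh | ih.
Unchanged (no nullable symbols): S -> i; V -> hh; V -> i; X -> c.

S -> c | i | Vc | Xc | VXc; V -> i | hh; X -> S | c | SV | ih | iXh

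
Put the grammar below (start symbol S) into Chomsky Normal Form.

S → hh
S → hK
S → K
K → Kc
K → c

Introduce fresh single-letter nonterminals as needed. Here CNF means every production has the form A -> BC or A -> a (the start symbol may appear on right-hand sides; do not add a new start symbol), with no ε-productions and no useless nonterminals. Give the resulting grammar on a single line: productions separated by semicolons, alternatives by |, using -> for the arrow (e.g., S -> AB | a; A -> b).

No ε-productions.
After unit-elimination: S -> c | Kc | hK | hh; K -> c | Kc.
TERM: introduce A -> c, B -> h and substitute in every rule of length ≥2.

S -> c | BB | BK | KA; A -> c; B -> h; K -> c | KA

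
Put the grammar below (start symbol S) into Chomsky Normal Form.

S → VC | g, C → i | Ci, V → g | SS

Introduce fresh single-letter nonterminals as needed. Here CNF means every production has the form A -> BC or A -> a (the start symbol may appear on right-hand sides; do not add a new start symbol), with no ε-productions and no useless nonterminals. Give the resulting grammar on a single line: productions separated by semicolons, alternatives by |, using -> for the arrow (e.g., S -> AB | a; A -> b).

S -> g | VC; A -> i; C -> i | CA; V -> g | SS

No ε-productions.
No unit productions to eliminate.
TERM: introduce A -> i and substitute in every rule of length ≥2.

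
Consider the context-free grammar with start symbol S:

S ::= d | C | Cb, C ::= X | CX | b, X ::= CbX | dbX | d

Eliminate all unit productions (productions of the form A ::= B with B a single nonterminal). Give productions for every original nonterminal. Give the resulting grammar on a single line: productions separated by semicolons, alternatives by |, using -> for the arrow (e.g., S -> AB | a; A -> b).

Unit productions: C->X, S->C.
Unit pairs (A ⇒* B via units): (C,X), (S,C), (S,X).
S: inherits non-unit rules of {C, S, X} → CX | Cb | CbX | b | d | dbX.
C: inherits non-unit rules of {C, X} → CX | CbX | b | d | dbX.
X: inherits non-unit rules of {X} → CbX | d | dbX.

S -> b | d | CX | Cb | CbX | dbX; C -> b | d | CX | CbX | dbX; X -> d | CbX | dbX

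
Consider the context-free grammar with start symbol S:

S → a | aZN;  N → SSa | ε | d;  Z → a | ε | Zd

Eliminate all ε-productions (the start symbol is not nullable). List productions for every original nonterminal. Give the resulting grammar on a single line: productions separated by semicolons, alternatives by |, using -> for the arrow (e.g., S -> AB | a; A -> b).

S -> a | aN | aZ | aZN; N -> d | SSa; Z -> a | d | Zd

Nullable set: {N, Z}.
S -> aZN: Z, N nullable, giving a | aN | aZ | aZN.
Drop N -> ε.
Drop Z -> ε.
Z -> Zd: Z nullable, giving Zd | d.
Unchanged (no nullable symbols): S -> a; N -> SSa; N -> d; Z -> a.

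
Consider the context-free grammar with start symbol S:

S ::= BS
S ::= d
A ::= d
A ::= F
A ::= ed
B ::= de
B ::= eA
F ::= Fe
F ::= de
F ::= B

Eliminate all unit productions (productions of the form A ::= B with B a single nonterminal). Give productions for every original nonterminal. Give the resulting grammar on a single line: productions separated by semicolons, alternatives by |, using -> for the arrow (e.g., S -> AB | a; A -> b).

Unit productions: A->F, F->B.
Unit pairs (A ⇒* B via units): (A,B), (A,F), (F,B).
S: inherits non-unit rules of {S} → BS | d.
A: inherits non-unit rules of {A, B, F} → Fe | d | de | eA | ed.
B: inherits non-unit rules of {B} → de | eA.
F: inherits non-unit rules of {B, F} → Fe | de | eA.

S -> d | BS; A -> d | Fe | de | eA | ed; B -> de | eA; F -> Fe | de | eA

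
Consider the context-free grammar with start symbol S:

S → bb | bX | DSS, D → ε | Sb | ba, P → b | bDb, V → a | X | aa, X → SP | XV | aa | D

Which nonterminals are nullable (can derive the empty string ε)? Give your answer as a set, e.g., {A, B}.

Directly nullable (have an ε-rule): {D}.
X is nullable via X -> D (every symbol on the right is already known nullable).
V is nullable via V -> X (every symbol on the right is already known nullable).
Not nullable: P, S — each has a terminal in every rule's right-hand side or depends on a non-nullable symbol.

{D, V, X}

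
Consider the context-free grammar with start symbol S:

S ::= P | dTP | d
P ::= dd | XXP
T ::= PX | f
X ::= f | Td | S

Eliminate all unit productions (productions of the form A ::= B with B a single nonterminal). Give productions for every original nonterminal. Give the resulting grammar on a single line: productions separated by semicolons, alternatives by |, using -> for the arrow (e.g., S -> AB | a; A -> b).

S -> d | dd | XXP | dTP; P -> dd | XXP; T -> f | PX; X -> d | f | Td | dd | XXP | dTP

Unit productions: S->P, X->S.
Unit pairs (A ⇒* B via units): (S,P), (X,P), (X,S).
S: inherits non-unit rules of {P, S} → XXP | d | dTP | dd.
P: inherits non-unit rules of {P} → XXP | dd.
T: inherits non-unit rules of {T} → PX | f.
X: inherits non-unit rules of {P, S, X} → Td | XXP | d | dTP | dd | f.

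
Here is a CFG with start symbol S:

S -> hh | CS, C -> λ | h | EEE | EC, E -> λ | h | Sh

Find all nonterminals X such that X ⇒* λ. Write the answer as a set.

Directly nullable (have an ε-rule): {C, E}.
Not nullable: S — each has a terminal in every rule's right-hand side or depends on a non-nullable symbol.

{C, E}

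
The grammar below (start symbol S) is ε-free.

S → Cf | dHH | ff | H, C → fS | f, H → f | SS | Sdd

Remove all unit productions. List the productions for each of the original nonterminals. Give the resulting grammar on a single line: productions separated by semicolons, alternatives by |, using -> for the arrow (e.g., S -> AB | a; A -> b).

S -> f | Cf | SS | ff | Sdd | dHH; C -> f | fS; H -> f | SS | Sdd

Unit productions: S->H.
Unit pairs (A ⇒* B via units): (S,H).
S: inherits non-unit rules of {H, S} → Cf | SS | Sdd | dHH | f | ff.
C: inherits non-unit rules of {C} → f | fS.
H: inherits non-unit rules of {H} → SS | Sdd | f.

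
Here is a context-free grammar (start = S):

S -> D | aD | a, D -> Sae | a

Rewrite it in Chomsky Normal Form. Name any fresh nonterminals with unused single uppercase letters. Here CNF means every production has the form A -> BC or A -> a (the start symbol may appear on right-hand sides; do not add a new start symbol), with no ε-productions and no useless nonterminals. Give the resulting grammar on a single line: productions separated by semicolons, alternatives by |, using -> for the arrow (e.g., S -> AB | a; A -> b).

S -> a | AD | SE; A -> a; B -> e; C -> AB; D -> a | SC; E -> AB

No ε-productions.
After unit-elimination: S -> a | aD | Sae; D -> a | Sae.
TERM: introduce A -> a, B -> e and substitute in every rule of length ≥2.
BIN: D -> SAB becomes D -> SC, C -> AB; S -> SAB becomes S -> SE, E -> AB.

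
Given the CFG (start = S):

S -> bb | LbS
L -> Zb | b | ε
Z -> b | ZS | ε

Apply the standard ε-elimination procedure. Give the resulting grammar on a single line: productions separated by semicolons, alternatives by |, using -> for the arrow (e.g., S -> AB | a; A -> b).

S -> bS | bb | LbS; L -> b | Zb; Z -> S | b | ZS

Nullable set: {L, Z}.
S -> LbS: L nullable, giving LbS | bS.
Drop L -> ε.
L -> Zb: Z nullable, giving Zb | b.
Drop Z -> ε.
Z -> ZS: Z nullable, giving S | ZS.
Unchanged (no nullable symbols): S -> bb; L -> b; Z -> b.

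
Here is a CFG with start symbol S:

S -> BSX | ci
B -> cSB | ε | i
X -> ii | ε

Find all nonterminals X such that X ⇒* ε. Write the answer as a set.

{B, X}

Directly nullable (have an ε-rule): {B, X}.
Not nullable: S — each has a terminal in every rule's right-hand side or depends on a non-nullable symbol.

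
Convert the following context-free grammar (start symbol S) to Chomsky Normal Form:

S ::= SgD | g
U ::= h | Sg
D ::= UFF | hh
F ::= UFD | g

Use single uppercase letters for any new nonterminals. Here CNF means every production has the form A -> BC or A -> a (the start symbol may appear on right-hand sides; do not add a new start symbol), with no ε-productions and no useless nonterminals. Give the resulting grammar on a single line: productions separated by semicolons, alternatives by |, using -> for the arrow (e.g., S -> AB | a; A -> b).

No ε-productions.
No unit productions to eliminate.
TERM: introduce B -> g, A -> h and substitute in every rule of length ≥2.
BIN: D -> UFF becomes D -> UC, C -> FF; F -> UFD becomes F -> UE, E -> FD; S -> SBD becomes S -> SG, G -> BD.

S -> g | SG; A -> h; B -> g; C -> FF; D -> AA | UC; E -> FD; F -> g | UE; G -> BD; U -> h | SB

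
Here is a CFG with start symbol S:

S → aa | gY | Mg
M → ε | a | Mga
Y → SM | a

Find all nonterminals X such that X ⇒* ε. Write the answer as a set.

Directly nullable (have an ε-rule): {M}.
Not nullable: S, Y — each has a terminal in every rule's right-hand side or depends on a non-nullable symbol.

{M}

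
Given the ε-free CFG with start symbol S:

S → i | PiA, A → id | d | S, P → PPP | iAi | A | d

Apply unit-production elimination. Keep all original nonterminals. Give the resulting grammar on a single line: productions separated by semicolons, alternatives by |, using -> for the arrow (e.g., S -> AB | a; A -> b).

S -> i | PiA; A -> d | i | id | PiA; P -> d | i | id | PPP | PiA | iAi

Unit productions: A->S, P->A.
Unit pairs (A ⇒* B via units): (A,S), (P,A), (P,S).
S: inherits non-unit rules of {S} → PiA | i.
A: inherits non-unit rules of {A, S} → PiA | d | i | id.
P: inherits non-unit rules of {A, P, S} → PPP | PiA | d | i | iAi | id.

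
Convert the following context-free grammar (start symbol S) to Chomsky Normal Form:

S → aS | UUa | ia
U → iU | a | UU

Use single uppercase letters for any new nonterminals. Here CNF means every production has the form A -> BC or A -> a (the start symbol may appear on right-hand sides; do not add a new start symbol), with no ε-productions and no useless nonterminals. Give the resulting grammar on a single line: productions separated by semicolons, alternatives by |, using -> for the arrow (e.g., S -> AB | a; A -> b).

No ε-productions.
No unit productions to eliminate.
TERM: introduce A -> a, B -> i and substitute in every rule of length ≥2.
BIN: S -> UUA becomes S -> UC, C -> UA.

S -> AS | BA | UC; A -> a; B -> i; C -> UA; U -> a | BU | UU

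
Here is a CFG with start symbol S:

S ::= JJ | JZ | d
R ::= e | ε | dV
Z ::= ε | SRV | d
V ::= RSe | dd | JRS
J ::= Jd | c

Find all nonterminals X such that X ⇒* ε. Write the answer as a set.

{R, Z}

Directly nullable (have an ε-rule): {R, Z}.
Not nullable: J, S, V — each has a terminal in every rule's right-hand side or depends on a non-nullable symbol.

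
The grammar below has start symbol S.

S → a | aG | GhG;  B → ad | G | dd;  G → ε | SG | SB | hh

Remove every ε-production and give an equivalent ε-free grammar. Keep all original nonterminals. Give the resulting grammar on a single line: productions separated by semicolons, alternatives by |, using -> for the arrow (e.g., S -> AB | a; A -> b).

Nullable set: {B, G}.
S -> GhG: G, G nullable, giving Gh | GhG | h | hG.
S -> aG: G nullable, giving a | aG.
B -> G: G nullable, giving G.
Drop G -> ε.
G -> SB: B nullable, giving S | SB.
G -> SG: G nullable, giving S | SG.
Unchanged (no nullable symbols): S -> a; B -> ad; B -> dd; G -> hh.

S -> a | h | Gh | aG | hG | GhG; B -> G | ad | dd; G -> S | SB | SG | hh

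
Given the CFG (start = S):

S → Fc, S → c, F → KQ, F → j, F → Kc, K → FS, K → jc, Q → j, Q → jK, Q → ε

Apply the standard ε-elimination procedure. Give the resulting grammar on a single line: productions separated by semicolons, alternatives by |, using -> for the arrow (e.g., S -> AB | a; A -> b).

Nullable set: {Q}.
F -> KQ: Q nullable, giving K | KQ.
Drop Q -> ε.
Unchanged (no nullable symbols): S -> Fc; S -> c; F -> Kc; F -> j; K -> FS; K -> jc; Q -> j; Q -> jK.

S -> c | Fc; F -> K | j | KQ | Kc; K -> FS | jc; Q -> j | jK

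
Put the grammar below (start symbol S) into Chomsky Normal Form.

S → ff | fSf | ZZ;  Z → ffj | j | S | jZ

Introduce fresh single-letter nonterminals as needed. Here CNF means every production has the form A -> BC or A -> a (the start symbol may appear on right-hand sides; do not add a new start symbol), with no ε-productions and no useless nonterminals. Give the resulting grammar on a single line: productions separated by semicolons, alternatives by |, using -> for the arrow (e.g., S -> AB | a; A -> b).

S -> AA | AC | ZZ; A -> f; B -> j; C -> SA; D -> AB; E -> SA; Z -> j | AA | AD | AE | BZ | ZZ

No ε-productions.
After unit-elimination: S -> ZZ | ff | fSf; Z -> j | ZZ | ff | jZ | fSf | ffj.
TERM: introduce A -> f, B -> j and substitute in every rule of length ≥2.
BIN: S -> ASA becomes S -> AC, C -> SA; Z -> AAB becomes Z -> AD, D -> AB; Z -> ASA becomes Z -> AE, E -> SA.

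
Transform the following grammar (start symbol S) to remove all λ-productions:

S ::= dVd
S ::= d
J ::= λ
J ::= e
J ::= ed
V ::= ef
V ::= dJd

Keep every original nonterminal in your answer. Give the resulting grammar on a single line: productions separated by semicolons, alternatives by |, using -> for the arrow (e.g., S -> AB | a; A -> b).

S -> d | dVd; J -> e | ed; V -> dd | ef | dJd

Nullable set: {J}.
Drop J -> λ.
V -> dJd: J nullable, giving dJd | dd.
Unchanged (no nullable symbols): S -> d; S -> dVd; J -> e; J -> ed; V -> ef.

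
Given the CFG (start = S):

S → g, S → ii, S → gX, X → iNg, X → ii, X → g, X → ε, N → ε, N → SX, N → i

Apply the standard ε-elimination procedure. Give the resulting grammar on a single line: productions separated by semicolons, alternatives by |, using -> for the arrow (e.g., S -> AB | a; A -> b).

S -> g | gX | ii; N -> S | i | SX; X -> g | ig | ii | iNg

Nullable set: {N, X}.
S -> gX: X nullable, giving g | gX.
Drop N -> ε.
N -> SX: X nullable, giving S | SX.
Drop X -> ε.
X -> iNg: N nullable, giving iNg | ig.
Unchanged (no nullable symbols): S -> g; S -> ii; N -> i; X -> g; X -> ii.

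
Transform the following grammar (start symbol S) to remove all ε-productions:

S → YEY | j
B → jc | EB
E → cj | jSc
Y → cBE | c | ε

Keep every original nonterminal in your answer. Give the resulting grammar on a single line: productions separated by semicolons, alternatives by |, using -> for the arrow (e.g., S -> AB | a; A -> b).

S -> E | j | EY | YE | YEY; B -> EB | jc; E -> cj | jSc; Y -> c | cBE

Nullable set: {Y}.
S -> YEY: Y, Y nullable, giving E | EY | YE | YEY.
Drop Y -> ε.
Unchanged (no nullable symbols): S -> j; B -> EB; B -> jc; E -> cj; E -> jSc; Y -> c; Y -> cBE.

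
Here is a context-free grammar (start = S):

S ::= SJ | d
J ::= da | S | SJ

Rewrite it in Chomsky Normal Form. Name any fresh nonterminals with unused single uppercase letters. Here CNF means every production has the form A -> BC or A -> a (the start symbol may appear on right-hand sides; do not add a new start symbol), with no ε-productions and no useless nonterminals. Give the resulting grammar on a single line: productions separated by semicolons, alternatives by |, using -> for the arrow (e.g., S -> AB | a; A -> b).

S -> d | SJ; A -> d; B -> a; J -> d | AB | SJ

No ε-productions.
After unit-elimination: S -> d | SJ; J -> d | SJ | da.
TERM: introduce B -> a, A -> d and substitute in every rule of length ≥2.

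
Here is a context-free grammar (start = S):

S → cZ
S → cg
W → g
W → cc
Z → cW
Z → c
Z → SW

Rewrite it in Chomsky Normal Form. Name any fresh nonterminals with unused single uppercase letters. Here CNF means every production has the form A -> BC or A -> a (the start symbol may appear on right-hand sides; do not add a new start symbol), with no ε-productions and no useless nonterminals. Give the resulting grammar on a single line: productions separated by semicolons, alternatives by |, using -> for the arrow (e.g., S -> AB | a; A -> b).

S -> AB | AZ; A -> c; B -> g; W -> g | AA; Z -> c | AW | SW

No ε-productions.
No unit productions to eliminate.
TERM: introduce A -> c, B -> g and substitute in every rule of length ≥2.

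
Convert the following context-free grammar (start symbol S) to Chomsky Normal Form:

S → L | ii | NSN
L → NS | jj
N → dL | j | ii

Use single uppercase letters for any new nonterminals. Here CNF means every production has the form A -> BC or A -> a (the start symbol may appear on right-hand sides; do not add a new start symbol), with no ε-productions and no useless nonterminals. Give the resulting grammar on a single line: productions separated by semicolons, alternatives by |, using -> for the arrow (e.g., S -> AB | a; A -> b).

S -> AA | CC | ND | NS; A -> j; B -> d; C -> i; D -> SN; L -> AA | NS; N -> j | BL | CC

No ε-productions.
After unit-elimination: S -> NS | ii | jj | NSN; L -> NS | jj; N -> j | dL | ii.
TERM: introduce B -> d, C -> i, A -> j and substitute in every rule of length ≥2.
BIN: S -> NSN becomes S -> ND, D -> SN.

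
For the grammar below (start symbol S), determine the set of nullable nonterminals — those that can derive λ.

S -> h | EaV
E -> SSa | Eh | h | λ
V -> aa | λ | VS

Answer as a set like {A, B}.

Directly nullable (have an ε-rule): {E, V}.
Not nullable: S — each has a terminal in every rule's right-hand side or depends on a non-nullable symbol.

{E, V}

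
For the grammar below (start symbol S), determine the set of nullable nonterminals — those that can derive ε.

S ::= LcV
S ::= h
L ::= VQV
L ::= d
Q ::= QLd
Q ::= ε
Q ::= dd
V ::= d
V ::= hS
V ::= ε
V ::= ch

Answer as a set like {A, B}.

Directly nullable (have an ε-rule): {Q, V}.
L is nullable via L -> VQV (every symbol on the right is already known nullable).
Not nullable: S — each has a terminal in every rule's right-hand side or depends on a non-nullable symbol.

{L, Q, V}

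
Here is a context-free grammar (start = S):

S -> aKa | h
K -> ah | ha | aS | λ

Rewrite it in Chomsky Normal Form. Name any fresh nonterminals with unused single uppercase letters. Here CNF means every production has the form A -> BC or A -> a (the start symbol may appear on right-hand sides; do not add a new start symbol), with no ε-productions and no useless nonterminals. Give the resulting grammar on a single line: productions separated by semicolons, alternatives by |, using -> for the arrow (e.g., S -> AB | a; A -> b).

S -> h | AA | AC; A -> a; B -> h; C -> KA; K -> AB | AS | BA

Nullable: {K}; after ε-elimination: S -> h | aa | aKa; K -> aS | ah | ha.
No unit productions to eliminate.
TERM: introduce A -> a, B -> h and substitute in every rule of length ≥2.
BIN: S -> AKA becomes S -> AC, C -> KA.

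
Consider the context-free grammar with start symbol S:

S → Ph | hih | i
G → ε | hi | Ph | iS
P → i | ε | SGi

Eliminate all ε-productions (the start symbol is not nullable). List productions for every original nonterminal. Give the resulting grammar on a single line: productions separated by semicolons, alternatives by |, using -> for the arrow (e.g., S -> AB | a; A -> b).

Nullable set: {G, P}.
S -> Ph: P nullable, giving Ph | h.
Drop G -> ε.
G -> Ph: P nullable, giving Ph | h.
Drop P -> ε.
P -> SGi: G nullable, giving SGi | Si.
Unchanged (no nullable symbols): S -> hih; S -> i; G -> hi; G -> iS; P -> i.

S -> h | i | Ph | hih; G -> h | Ph | hi | iS; P -> i | Si | SGi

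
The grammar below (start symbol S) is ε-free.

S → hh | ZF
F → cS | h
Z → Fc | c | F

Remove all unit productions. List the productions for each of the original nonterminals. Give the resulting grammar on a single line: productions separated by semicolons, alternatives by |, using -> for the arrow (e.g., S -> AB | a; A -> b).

S -> ZF | hh; F -> h | cS; Z -> c | h | Fc | cS

Unit productions: Z->F.
Unit pairs (A ⇒* B via units): (Z,F).
S: inherits non-unit rules of {S} → ZF | hh.
F: inherits non-unit rules of {F} → cS | h.
Z: inherits non-unit rules of {F, Z} → Fc | c | cS | h.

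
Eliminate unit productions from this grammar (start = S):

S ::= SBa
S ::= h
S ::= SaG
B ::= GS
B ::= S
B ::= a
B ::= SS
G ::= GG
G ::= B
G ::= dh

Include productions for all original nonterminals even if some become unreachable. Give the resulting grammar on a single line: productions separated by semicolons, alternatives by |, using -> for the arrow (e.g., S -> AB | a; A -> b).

Unit productions: B->S, G->B.
Unit pairs (A ⇒* B via units): (B,S), (G,B), (G,S).
S: inherits non-unit rules of {S} → SBa | SaG | h.
B: inherits non-unit rules of {B, S} → GS | SBa | SS | SaG | a | h.
G: inherits non-unit rules of {B, G, S} → GG | GS | SBa | SS | SaG | a | dh | h.

S -> h | SBa | SaG; B -> a | h | GS | SS | SBa | SaG; G -> a | h | GG | GS | SS | dh | SBa | SaG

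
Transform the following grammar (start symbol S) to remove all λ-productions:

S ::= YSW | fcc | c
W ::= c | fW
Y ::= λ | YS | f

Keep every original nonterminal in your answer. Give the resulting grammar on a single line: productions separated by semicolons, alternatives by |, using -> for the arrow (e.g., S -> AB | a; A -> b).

S -> c | SW | YSW | fcc; W -> c | fW; Y -> S | f | YS

Nullable set: {Y}.
S -> YSW: Y nullable, giving SW | YSW.
Drop Y -> λ.
Y -> YS: Y nullable, giving S | YS.
Unchanged (no nullable symbols): S -> c; S -> fcc; W -> c; W -> fW; Y -> f.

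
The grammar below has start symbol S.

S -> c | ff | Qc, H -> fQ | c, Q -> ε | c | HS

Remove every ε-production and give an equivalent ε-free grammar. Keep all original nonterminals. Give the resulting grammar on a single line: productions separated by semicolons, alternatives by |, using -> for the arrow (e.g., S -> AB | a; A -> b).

S -> c | Qc | ff; H -> c | f | fQ; Q -> c | HS

Nullable set: {Q}.
S -> Qc: Q nullable, giving Qc | c.
H -> fQ: Q nullable, giving f | fQ.
Drop Q -> ε.
Unchanged (no nullable symbols): S -> c; S -> ff; H -> c; Q -> HS; Q -> c.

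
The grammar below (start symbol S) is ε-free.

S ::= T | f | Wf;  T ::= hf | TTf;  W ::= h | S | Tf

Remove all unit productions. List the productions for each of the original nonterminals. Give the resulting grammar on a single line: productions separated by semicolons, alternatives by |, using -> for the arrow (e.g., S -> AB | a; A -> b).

S -> f | Wf | hf | TTf; T -> hf | TTf; W -> f | h | Tf | Wf | hf | TTf

Unit productions: S->T, W->S.
Unit pairs (A ⇒* B via units): (S,T), (W,S), (W,T).
S: inherits non-unit rules of {S, T} → TTf | Wf | f | hf.
T: inherits non-unit rules of {T} → TTf | hf.
W: inherits non-unit rules of {S, T, W} → TTf | Tf | Wf | f | h | hf.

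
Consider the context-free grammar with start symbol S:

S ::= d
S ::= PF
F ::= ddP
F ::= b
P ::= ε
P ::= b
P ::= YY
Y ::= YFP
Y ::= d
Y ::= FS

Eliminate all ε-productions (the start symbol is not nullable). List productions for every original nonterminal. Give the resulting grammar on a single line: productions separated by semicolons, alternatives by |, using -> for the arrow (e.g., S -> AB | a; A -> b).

Nullable set: {P}.
S -> PF: P nullable, giving F | PF.
F -> ddP: P nullable, giving dd | ddP.
Drop P -> ε.
Y -> YFP: P nullable, giving YF | YFP.
Unchanged (no nullable symbols): S -> d; F -> b; P -> YY; P -> b; Y -> FS; Y -> d.

S -> F | d | PF; F -> b | dd | ddP; P -> b | YY; Y -> d | FS | YF | YFP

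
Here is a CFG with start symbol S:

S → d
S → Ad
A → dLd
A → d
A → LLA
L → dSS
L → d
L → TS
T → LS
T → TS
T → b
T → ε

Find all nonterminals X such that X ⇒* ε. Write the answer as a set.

{T}

Directly nullable (have an ε-rule): {T}.
Not nullable: A, L, S — each has a terminal in every rule's right-hand side or depends on a non-nullable symbol.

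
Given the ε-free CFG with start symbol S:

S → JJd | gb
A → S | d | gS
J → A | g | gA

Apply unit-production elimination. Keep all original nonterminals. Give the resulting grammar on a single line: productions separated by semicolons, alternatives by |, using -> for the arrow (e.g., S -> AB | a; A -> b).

S -> gb | JJd; A -> d | gS | gb | JJd; J -> d | g | gA | gS | gb | JJd

Unit productions: A->S, J->A.
Unit pairs (A ⇒* B via units): (A,S), (J,A), (J,S).
S: inherits non-unit rules of {S} → JJd | gb.
A: inherits non-unit rules of {A, S} → JJd | d | gS | gb.
J: inherits non-unit rules of {A, J, S} → JJd | d | g | gA | gS | gb.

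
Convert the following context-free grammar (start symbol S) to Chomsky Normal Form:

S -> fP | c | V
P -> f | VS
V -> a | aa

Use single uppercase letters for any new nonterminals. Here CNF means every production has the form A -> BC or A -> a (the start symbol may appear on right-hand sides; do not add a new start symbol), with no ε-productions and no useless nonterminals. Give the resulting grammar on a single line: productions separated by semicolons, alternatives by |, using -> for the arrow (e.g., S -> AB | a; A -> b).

S -> a | c | AA | BP; A -> a; B -> f; P -> f | VS; V -> a | AA

No ε-productions.
After unit-elimination: S -> a | c | aa | fP; P -> f | VS; V -> a | aa.
TERM: introduce A -> a, B -> f and substitute in every rule of length ≥2.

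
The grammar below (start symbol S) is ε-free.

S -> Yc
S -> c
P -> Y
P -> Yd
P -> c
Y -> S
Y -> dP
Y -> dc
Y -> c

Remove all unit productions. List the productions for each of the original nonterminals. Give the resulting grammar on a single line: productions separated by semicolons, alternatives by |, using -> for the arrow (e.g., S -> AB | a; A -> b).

Unit productions: P->Y, Y->S.
Unit pairs (A ⇒* B via units): (P,S), (P,Y), (Y,S).
S: inherits non-unit rules of {S} → Yc | c.
P: inherits non-unit rules of {P, S, Y} → Yc | Yd | c | dP | dc.
Y: inherits non-unit rules of {S, Y} → Yc | c | dP | dc.

S -> c | Yc; P -> c | Yc | Yd | dP | dc; Y -> c | Yc | dP | dc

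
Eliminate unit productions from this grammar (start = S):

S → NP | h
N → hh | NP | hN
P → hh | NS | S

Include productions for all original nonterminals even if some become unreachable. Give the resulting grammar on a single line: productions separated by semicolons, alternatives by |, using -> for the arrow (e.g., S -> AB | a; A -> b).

Unit productions: P->S.
Unit pairs (A ⇒* B via units): (P,S).
S: inherits non-unit rules of {S} → NP | h.
N: inherits non-unit rules of {N} → NP | hN | hh.
P: inherits non-unit rules of {P, S} → NP | NS | h | hh.

S -> h | NP; N -> NP | hN | hh; P -> h | NP | NS | hh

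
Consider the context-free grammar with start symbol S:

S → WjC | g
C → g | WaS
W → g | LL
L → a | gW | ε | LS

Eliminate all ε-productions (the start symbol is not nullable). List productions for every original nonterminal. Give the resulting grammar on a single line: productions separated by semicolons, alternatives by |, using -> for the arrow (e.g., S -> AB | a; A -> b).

Nullable set: {L, W}.
S -> WjC: W nullable, giving WjC | jC.
C -> WaS: W nullable, giving WaS | aS.
Drop L -> ε.
L -> LS: L nullable, giving LS | S.
L -> gW: W nullable, giving g | gW.
W -> LL: L, L nullable, giving L | LL.
Unchanged (no nullable symbols): S -> g; C -> g; L -> a; W -> g.

S -> g | jC | WjC; C -> g | aS | WaS; L -> S | a | g | LS | gW; W -> L | g | LL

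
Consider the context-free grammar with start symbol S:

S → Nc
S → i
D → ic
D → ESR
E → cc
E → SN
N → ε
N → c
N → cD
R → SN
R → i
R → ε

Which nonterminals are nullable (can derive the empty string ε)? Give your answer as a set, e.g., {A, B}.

{N, R}

Directly nullable (have an ε-rule): {N, R}.
Not nullable: D, E, S — each has a terminal in every rule's right-hand side or depends on a non-nullable symbol.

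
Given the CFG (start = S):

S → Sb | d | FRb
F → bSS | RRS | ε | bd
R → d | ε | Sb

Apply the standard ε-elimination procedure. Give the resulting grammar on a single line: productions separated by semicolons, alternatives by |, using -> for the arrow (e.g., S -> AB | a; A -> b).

Nullable set: {F, R}.
S -> FRb: F, R nullable, giving FRb | Fb | Rb | b.
Drop F -> ε.
F -> RRS: R, R nullable, giving RRS | RS | S.
Drop R -> ε.
Unchanged (no nullable symbols): S -> Sb; S -> d; F -> bSS; F -> bd; R -> Sb; R -> d.

S -> b | d | Fb | Rb | Sb | FRb; F -> S | RS | bd | RRS | bSS; R -> d | Sb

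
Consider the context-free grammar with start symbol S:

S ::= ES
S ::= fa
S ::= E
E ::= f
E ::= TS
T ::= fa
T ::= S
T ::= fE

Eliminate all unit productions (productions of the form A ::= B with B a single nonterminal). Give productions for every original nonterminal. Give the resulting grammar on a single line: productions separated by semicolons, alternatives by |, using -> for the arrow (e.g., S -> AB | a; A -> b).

S -> f | ES | TS | fa; E -> f | TS; T -> f | ES | TS | fE | fa

Unit productions: S->E, T->S.
Unit pairs (A ⇒* B via units): (S,E), (T,E), (T,S).
S: inherits non-unit rules of {E, S} → ES | TS | f | fa.
E: inherits non-unit rules of {E} → TS | f.
T: inherits non-unit rules of {E, S, T} → ES | TS | f | fE | fa.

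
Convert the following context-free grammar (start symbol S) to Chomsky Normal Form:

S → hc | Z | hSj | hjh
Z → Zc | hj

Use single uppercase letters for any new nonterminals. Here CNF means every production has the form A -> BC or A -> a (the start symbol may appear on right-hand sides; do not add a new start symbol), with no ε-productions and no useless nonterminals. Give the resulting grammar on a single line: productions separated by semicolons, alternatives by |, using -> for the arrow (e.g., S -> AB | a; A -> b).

S -> BA | BC | BD | BE | ZA; A -> c; B -> h; C -> j; D -> CB; E -> SC; Z -> BC | ZA

No ε-productions.
After unit-elimination: S -> Zc | hc | hj | hSj | hjh; Z -> Zc | hj.
TERM: introduce A -> c, B -> h, C -> j and substitute in every rule of length ≥2.
BIN: S -> BCB becomes S -> BD, D -> CB; S -> BSC becomes S -> BE, E -> SC.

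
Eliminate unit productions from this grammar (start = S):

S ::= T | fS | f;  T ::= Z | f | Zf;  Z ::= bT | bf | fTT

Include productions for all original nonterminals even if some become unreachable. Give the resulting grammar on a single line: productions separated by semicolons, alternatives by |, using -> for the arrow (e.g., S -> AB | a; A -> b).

Unit productions: S->T, T->Z.
Unit pairs (A ⇒* B via units): (S,T), (S,Z), (T,Z).
S: inherits non-unit rules of {S, T, Z} → Zf | bT | bf | f | fS | fTT.
T: inherits non-unit rules of {T, Z} → Zf | bT | bf | f | fTT.
Z: inherits non-unit rules of {Z} → bT | bf | fTT.

S -> f | Zf | bT | bf | fS | fTT; T -> f | Zf | bT | bf | fTT; Z -> bT | bf | fTT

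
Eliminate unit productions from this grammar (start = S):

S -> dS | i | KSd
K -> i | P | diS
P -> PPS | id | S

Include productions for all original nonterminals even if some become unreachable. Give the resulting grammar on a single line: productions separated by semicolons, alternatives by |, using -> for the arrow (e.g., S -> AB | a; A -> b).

Unit productions: K->P, P->S.
Unit pairs (A ⇒* B via units): (K,P), (K,S), (P,S).
S: inherits non-unit rules of {S} → KSd | dS | i.
K: inherits non-unit rules of {K, P, S} → KSd | PPS | dS | diS | i | id.
P: inherits non-unit rules of {P, S} → KSd | PPS | dS | i | id.

S -> i | dS | KSd; K -> i | dS | id | KSd | PPS | diS; P -> i | dS | id | KSd | PPS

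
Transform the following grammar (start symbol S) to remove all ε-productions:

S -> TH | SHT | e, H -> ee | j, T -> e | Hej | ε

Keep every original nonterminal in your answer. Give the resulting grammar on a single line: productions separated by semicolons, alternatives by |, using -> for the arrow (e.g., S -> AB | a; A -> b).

S -> H | e | SH | TH | SHT; H -> j | ee; T -> e | Hej

Nullable set: {T}.
S -> SHT: T nullable, giving SH | SHT.
S -> TH: T nullable, giving H | TH.
Drop T -> ε.
Unchanged (no nullable symbols): S -> e; H -> ee; H -> j; T -> Hej; T -> e.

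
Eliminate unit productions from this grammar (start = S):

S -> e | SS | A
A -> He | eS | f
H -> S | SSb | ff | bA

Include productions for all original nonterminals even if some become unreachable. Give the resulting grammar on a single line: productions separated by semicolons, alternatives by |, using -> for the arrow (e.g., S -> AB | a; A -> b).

Unit productions: H->S, S->A.
Unit pairs (A ⇒* B via units): (H,A), (H,S), (S,A).
S: inherits non-unit rules of {A, S} → He | SS | e | eS | f.
A: inherits non-unit rules of {A} → He | eS | f.
H: inherits non-unit rules of {A, H, S} → He | SS | SSb | bA | e | eS | f | ff.

S -> e | f | He | SS | eS; A -> f | He | eS; H -> e | f | He | SS | bA | eS | ff | SSb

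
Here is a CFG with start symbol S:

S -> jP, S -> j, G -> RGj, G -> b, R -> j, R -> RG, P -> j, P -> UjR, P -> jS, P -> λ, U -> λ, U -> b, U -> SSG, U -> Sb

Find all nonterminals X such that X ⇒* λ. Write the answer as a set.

Directly nullable (have an ε-rule): {P, U}.
Not nullable: G, R, S — each has a terminal in every rule's right-hand side or depends on a non-nullable symbol.

{P, U}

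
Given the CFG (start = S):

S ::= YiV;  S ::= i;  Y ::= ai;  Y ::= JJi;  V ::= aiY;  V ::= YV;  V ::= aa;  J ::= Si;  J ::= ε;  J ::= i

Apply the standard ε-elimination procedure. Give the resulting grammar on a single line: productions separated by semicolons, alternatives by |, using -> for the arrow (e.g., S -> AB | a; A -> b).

Nullable set: {J}.
Drop J -> ε.
Y -> JJi: J, J nullable, giving JJi | Ji | i.
Unchanged (no nullable symbols): S -> YiV; S -> i; J -> Si; J -> i; V -> YV; V -> aa; V -> aiY; Y -> ai.

S -> i | YiV; J -> i | Si; V -> YV | aa | aiY; Y -> i | Ji | ai | JJi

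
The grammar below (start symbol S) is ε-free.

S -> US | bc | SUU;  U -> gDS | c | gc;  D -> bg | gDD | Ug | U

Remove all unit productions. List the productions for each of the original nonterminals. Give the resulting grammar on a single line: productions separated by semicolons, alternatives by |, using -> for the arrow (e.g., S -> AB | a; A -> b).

Unit productions: D->U.
Unit pairs (A ⇒* B via units): (D,U).
S: inherits non-unit rules of {S} → SUU | US | bc.
D: inherits non-unit rules of {D, U} → Ug | bg | c | gDD | gDS | gc.
U: inherits non-unit rules of {U} → c | gDS | gc.

S -> US | bc | SUU; D -> c | Ug | bg | gc | gDD | gDS; U -> c | gc | gDS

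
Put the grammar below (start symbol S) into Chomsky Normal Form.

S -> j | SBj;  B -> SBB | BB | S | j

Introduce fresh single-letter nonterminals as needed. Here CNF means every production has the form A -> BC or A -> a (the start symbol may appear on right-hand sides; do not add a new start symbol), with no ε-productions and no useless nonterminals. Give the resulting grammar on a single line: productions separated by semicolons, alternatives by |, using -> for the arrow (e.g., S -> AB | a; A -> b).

S -> j | SE; A -> j; B -> j | BB | SC | SD; C -> BA; D -> BB; E -> BA

No ε-productions.
After unit-elimination: S -> j | SBj; B -> j | BB | SBB | SBj.
TERM: introduce A -> j and substitute in every rule of length ≥2.
BIN: B -> SBA becomes B -> SC, C -> BA; B -> SBB becomes B -> SD, D -> BB; S -> SBA becomes S -> SE, E -> BA.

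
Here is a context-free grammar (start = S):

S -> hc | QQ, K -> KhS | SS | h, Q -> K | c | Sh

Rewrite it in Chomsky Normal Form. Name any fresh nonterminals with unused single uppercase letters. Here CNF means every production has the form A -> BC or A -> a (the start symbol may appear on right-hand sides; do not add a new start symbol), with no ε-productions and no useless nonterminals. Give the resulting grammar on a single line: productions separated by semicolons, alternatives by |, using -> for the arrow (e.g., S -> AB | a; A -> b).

No ε-productions.
After unit-elimination: S -> QQ | hc; K -> h | SS | KhS; Q -> c | h | SS | Sh | KhS.
TERM: introduce B -> c, A -> h and substitute in every rule of length ≥2.
BIN: K -> KAS becomes K -> KC, C -> AS; Q -> KAS becomes Q -> KD, D -> AS.

S -> AB | QQ; A -> h; B -> c; C -> AS; D -> AS; K -> h | KC | SS; Q -> c | h | KD | SA | SS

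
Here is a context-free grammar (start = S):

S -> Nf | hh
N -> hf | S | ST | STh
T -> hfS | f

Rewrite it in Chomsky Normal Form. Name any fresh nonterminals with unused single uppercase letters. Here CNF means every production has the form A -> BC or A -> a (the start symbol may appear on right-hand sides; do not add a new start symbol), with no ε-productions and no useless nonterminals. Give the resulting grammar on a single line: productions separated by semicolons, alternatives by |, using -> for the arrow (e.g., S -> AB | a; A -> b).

S -> BB | NA; A -> f; B -> h; C -> TB; D -> AS; N -> BA | BB | NA | SC | ST; T -> f | BD

No ε-productions.
After unit-elimination: S -> Nf | hh; N -> Nf | ST | hf | hh | STh; T -> f | hfS.
TERM: introduce A -> f, B -> h and substitute in every rule of length ≥2.
BIN: N -> STB becomes N -> SC, C -> TB; T -> BAS becomes T -> BD, D -> AS.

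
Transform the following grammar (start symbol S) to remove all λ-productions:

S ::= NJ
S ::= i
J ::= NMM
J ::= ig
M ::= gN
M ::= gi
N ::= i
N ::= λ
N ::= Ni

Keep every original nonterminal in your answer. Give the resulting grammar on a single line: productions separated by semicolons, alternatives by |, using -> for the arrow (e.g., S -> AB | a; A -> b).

S -> J | i | NJ; J -> MM | ig | NMM; M -> g | gN | gi; N -> i | Ni

Nullable set: {N}.
S -> NJ: N nullable, giving J | NJ.
J -> NMM: N nullable, giving MM | NMM.
M -> gN: N nullable, giving g | gN.
Drop N -> λ.
N -> Ni: N nullable, giving Ni | i.
Unchanged (no nullable symbols): S -> i; J -> ig; M -> gi; N -> i.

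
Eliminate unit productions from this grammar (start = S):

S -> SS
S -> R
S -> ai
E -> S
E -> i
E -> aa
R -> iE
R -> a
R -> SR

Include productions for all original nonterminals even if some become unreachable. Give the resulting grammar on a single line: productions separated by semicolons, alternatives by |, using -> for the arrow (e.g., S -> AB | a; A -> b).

S -> a | SR | SS | ai | iE; E -> a | i | SR | SS | aa | ai | iE; R -> a | SR | iE

Unit productions: E->S, S->R.
Unit pairs (A ⇒* B via units): (E,R), (E,S), (S,R).
S: inherits non-unit rules of {R, S} → SR | SS | a | ai | iE.
E: inherits non-unit rules of {E, R, S} → SR | SS | a | aa | ai | i | iE.
R: inherits non-unit rules of {R} → SR | a | iE.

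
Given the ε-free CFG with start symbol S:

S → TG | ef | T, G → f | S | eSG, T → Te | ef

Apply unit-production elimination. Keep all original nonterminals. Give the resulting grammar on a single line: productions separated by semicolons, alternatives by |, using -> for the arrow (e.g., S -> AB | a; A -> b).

Unit productions: G->S, S->T.
Unit pairs (A ⇒* B via units): (G,S), (G,T), (S,T).
S: inherits non-unit rules of {S, T} → TG | Te | ef.
G: inherits non-unit rules of {G, S, T} → TG | Te | eSG | ef | f.
T: inherits non-unit rules of {T} → Te | ef.

S -> TG | Te | ef; G -> f | TG | Te | ef | eSG; T -> Te | ef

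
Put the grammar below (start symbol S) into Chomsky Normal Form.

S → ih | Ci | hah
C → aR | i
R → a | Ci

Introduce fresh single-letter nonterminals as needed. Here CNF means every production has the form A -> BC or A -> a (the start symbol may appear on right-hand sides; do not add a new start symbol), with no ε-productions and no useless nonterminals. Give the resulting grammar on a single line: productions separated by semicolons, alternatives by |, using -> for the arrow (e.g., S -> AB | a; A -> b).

S -> BD | CB | DE; A -> a; B -> i; C -> i | AR; D -> h; E -> AD; R -> a | CB

No ε-productions.
No unit productions to eliminate.
TERM: introduce A -> a, D -> h, B -> i and substitute in every rule of length ≥2.
BIN: S -> DAD becomes S -> DE, E -> AD.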